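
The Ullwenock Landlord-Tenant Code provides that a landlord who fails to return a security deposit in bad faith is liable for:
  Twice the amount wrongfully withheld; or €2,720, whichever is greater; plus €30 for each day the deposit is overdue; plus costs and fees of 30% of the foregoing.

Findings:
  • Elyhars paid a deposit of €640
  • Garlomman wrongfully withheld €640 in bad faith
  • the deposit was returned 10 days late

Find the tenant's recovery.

Recovery: €3,926

Doubled: 2 × €640 = €1,280
Minimum €2,720: €1,280 is below the minimum → €2,720
Late-return penalty: 10 × €30 = €300
Damages plus late penalty: €2,720 + €300 = €3,020
Costs and fees: 30% of €3,020 = €906
Total recovery: €3,020 + €906 = €3,926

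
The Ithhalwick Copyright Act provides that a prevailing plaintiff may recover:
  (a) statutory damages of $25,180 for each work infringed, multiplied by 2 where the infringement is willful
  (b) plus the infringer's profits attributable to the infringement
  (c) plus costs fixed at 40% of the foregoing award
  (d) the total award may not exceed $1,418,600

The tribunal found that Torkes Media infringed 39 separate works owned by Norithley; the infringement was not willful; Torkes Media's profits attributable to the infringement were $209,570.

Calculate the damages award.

Award: $1,418,600

Statutory damages: 39 × $25,180 = $982,020
Infringement not willful: no ×2 enhancement.
Combined award: $982,020 + $209,570 = $1,191,590
Costs: 40% of $1,191,590 = $476,636
Award plus costs: $1,191,590 + $476,636 = $1,668,226
Cap at $1,418,600: $1,668,226 exceeds the cap → $1,418,600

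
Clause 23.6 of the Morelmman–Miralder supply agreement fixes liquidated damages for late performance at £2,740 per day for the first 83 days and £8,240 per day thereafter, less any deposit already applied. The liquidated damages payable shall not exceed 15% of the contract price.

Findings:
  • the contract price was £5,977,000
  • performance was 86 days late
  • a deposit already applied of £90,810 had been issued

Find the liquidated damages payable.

First 83 days: 83 × £2,740 = £227,420
Remaining days: (86 − 83) × £8,240 = £24,720
Accrued per-day damages: £227,420 + £24,720 = £252,140
Less deposit already applied: £252,140 − £90,810 = £161,330
Cap: 15% of £5,977,000 = £896,550
Cap at £896,550: £161,330 is within the cap, no reduction.

£161,330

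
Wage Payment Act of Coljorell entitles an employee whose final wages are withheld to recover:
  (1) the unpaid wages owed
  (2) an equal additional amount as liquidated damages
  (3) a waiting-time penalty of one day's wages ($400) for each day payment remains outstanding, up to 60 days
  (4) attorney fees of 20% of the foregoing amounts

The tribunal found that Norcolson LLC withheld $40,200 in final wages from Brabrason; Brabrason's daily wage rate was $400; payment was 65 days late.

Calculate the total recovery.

Liquidated damages (equal amount): $40,200
Penalty days: min(65, 60) = 60
Waiting-time penalty: 60 × $400 = $24,000
Subtotal: $40,200 + $40,200 + $24,000 = $104,400
Attorney fees: 20% of $104,400 = $20,880
Total award: $104,400 + $20,880 = $125,280

$125,280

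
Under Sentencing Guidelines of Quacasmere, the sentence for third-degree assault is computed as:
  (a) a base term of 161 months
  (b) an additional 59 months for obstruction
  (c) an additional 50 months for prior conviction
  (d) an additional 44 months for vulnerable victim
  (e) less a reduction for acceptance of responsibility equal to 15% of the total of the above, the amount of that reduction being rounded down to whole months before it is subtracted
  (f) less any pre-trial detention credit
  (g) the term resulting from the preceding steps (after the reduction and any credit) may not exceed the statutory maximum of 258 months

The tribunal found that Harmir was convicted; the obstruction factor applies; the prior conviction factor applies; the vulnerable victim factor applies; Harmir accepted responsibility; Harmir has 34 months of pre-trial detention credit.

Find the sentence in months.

Obstruction enhancement: +59 months
Prior conviction enhancement: +50 months
Vulnerable victim enhancement: +44 months
Adjusted term: 161 months + 59 months + 50 months + 44 months = 314 months
Acceptance of responsibility reduction: 15% of 314 months = 47 months (rounded down)
After reduction: 314 − 47 = 267 months
Less pre-trial detention credit: 267 months − 34 months = 233 months
Cap at 258 months: 233 months is within the cap, no reduction.

233 months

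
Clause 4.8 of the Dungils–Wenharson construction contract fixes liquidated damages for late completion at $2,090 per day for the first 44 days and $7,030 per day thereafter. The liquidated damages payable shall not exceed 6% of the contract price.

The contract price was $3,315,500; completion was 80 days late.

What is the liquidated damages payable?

First 44 days: 44 × $2,090 = $91,960
Remaining days: (80 − 44) × $7,030 = $253,080
Accrued per-day damages: $91,960 + $253,080 = $345,040
Cap: 6% of $3,315,500 = $198,930
Cap at $198,930: $345,040 exceeds the cap → $198,930

$198,930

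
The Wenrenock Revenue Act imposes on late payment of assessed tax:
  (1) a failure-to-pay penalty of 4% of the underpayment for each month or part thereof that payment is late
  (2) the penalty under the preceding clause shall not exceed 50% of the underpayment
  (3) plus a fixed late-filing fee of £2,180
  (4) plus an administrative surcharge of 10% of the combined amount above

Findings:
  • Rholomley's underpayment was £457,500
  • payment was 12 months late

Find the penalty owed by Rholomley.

Penalty: £243,958

Accrued rate: 4% × 12 = 48%, capped at 50% → 48%
Failure-to-pay penalty: 48% of £457,500 = £219,600
Penalty before surcharge: £219,600 + £2,180 = £221,780
Administrative surcharge: 10% of £221,780 = £22,178
Total penalty: £221,780 + £22,178 = £243,958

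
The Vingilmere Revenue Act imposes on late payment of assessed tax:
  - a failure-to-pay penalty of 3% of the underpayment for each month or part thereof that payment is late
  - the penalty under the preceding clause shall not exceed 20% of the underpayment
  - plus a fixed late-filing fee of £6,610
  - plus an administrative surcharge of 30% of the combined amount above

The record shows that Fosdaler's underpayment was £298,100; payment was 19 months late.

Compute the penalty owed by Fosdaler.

Accrued rate: 3% × 19 = 57%, capped at 20% → 20%
Failure-to-pay penalty: 20% of £298,100 = £59,620
Penalty before surcharge: £59,620 + £6,610 = £66,230
Administrative surcharge: 30% of £66,230 = £19,869
Total penalty: £66,230 + £19,869 = £86,099

Penalty: £86,099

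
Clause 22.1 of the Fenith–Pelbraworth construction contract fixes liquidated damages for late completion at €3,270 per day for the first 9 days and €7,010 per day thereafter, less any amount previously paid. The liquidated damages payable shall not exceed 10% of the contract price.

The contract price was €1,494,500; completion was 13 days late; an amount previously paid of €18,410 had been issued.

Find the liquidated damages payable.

First 9 days: 9 × €3,270 = €29,430
Remaining days: (13 − 9) × €7,010 = €28,040
Accrued per-day damages: €29,430 + €28,040 = €57,470
Less amount previously paid: €57,470 − €18,410 = €39,060
Cap: 10% of €1,494,500 = €149,450
Cap at €149,450: €39,060 is within the cap, no reduction.

€39,060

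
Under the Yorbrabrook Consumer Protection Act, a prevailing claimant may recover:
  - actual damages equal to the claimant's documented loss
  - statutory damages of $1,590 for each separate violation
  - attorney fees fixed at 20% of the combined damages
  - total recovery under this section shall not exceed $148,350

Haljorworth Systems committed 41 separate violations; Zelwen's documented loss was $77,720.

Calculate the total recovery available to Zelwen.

$148,350

Statutory damages: 41 × $1,590 = $65,190
Combined damages: $77,720 + $65,190 = $142,910
Attorney fees: 20% of $142,910 = $28,582
Total before cap: $142,910 + $28,582 = $171,492
Cap at $148,350: $171,492 exceeds the cap → $148,350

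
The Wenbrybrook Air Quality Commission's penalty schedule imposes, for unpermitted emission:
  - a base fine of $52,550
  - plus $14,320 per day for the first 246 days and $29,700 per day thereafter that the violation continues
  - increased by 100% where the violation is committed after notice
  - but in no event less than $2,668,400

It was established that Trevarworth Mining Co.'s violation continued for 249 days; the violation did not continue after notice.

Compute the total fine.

Civil penalty: $3,664,370

First 246 days: 246 × $14,320 = $3,522,720
Remaining days: (249 − 246) × $29,700 = $89,100
Per-day component: $3,522,720 + $89,100 = $3,611,820
Base plus per-day: $52,550 + $3,611,820 = $3,664,370
The violation did not continue after notice: no 100% increase.
Minimum $2,668,400: $3,664,370 meets the minimum, no increase.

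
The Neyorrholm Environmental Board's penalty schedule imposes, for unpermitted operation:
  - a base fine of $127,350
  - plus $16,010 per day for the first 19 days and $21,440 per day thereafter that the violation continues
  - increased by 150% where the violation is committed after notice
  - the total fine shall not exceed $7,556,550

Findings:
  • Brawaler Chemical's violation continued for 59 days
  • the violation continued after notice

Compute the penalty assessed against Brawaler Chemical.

First 19 days: 19 × $16,010 = $304,190
Remaining days: (59 − 19) × $21,440 = $857,600
Per-day component: $304,190 + $857,600 = $1,161,790
Base plus per-day: $127,350 + $1,161,790 = $1,289,140
Enhancement: 150% of $1,289,140 = $1,933,710
Enhanced fine: $1,289,140 + $1,933,710 = $3,222,850
Cap at $7,556,550: $3,222,850 is within the cap, no reduction.

$3,222,850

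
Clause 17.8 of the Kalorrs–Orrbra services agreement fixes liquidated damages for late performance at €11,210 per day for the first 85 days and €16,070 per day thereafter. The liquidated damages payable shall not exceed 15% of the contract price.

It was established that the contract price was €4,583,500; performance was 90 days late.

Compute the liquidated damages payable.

€687,525

First 85 days: 85 × €11,210 = €952,850
Remaining days: (90 − 85) × €16,070 = €80,350
Accrued per-day damages: €952,850 + €80,350 = €1,033,200
Cap: 15% of €4,583,500 = €687,525
Cap at €687,525: €1,033,200 exceeds the cap → €687,525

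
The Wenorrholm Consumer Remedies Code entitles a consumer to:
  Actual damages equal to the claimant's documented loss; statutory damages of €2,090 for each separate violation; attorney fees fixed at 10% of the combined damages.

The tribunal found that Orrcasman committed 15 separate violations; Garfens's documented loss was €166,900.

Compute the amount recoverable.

€218,075

Statutory damages: 15 × €2,090 = €31,350
Combined damages: €166,900 + €31,350 = €198,250
Attorney fees: 10% of €198,250 = €19,825
Total recovery: €198,250 + €19,825 = €218,075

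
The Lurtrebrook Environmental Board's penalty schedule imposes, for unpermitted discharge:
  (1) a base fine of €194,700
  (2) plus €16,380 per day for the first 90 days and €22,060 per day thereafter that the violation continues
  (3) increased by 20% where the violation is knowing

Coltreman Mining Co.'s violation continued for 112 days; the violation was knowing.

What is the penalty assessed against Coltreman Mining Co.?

€2,585,064

First 90 days: 90 × €16,380 = €1,474,200
Remaining days: (112 − 90) × €22,060 = €485,320
Per-day component: €1,474,200 + €485,320 = €1,959,520
Base plus per-day: €194,700 + €1,959,520 = €2,154,220
Enhancement: 20% of €2,154,220 = €430,844
Enhanced fine: €2,154,220 + €430,844 = €2,585,064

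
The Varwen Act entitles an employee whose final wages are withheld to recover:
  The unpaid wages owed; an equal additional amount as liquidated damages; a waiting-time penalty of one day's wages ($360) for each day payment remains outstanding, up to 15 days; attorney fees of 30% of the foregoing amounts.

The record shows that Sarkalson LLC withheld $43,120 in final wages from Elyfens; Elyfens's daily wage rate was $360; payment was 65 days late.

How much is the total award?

Liquidated damages (equal amount): $43,120
Penalty days: min(65, 15) = 15
Waiting-time penalty: 15 × $360 = $5,400
Subtotal: $43,120 + $43,120 + $5,400 = $91,640
Attorney fees: 30% of $91,640 = $27,492
Total award: $91,640 + $27,492 = $119,132

$119,132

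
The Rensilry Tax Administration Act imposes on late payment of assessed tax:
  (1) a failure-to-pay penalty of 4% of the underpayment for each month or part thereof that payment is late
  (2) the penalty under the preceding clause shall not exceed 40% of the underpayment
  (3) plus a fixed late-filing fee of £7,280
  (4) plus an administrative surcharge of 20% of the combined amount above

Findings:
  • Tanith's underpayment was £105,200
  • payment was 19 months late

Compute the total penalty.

Accrued rate: 4% × 19 = 76%, capped at 40% → 40%
Failure-to-pay penalty: 40% of £105,200 = £42,080
Penalty before surcharge: £42,080 + £7,280 = £49,360
Administrative surcharge: 20% of £49,360 = £9,872
Total penalty: £49,360 + £9,872 = £59,232

£59,232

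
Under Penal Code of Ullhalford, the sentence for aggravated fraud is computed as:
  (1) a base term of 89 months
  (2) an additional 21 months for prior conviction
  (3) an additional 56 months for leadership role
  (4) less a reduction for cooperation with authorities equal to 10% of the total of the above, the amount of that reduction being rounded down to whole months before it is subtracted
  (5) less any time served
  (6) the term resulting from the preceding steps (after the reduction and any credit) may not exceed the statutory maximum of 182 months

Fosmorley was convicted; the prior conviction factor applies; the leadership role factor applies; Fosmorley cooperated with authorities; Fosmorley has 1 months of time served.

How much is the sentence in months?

149 months

Prior conviction enhancement: +21 months
Leadership role enhancement: +56 months
Adjusted term: 89 months + 21 months + 56 months = 166 months
Cooperation with authorities reduction: 10% of 166 months = 16 months (rounded down)
After reduction: 166 − 16 = 150 months
Less time served: 150 months − 1 months = 149 months
Cap at 182 months: 149 months is within the cap, no reduction.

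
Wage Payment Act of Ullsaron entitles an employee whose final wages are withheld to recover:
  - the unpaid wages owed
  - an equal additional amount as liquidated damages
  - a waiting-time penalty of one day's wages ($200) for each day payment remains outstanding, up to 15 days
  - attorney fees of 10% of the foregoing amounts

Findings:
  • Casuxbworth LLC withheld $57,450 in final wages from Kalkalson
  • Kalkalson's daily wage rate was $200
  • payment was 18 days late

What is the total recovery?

Liquidated damages (equal amount): $57,450
Penalty days: min(18, 15) = 15
Waiting-time penalty: 15 × $200 = $3,000
Subtotal: $57,450 + $57,450 + $3,000 = $117,900
Attorney fees: 10% of $117,900 = $11,790
Total award: $117,900 + $11,790 = $129,690

$129,690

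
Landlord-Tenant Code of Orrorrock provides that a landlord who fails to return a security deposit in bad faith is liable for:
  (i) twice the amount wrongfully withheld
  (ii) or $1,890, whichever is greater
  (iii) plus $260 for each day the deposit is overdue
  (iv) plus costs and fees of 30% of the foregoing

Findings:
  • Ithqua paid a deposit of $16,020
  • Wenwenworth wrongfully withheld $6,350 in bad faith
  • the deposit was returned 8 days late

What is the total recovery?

$19,214

Doubled: 2 × $6,350 = $12,700
Minimum $1,890: $12,700 meets the minimum, no increase.
Late-return penalty: 8 × $260 = $2,080
Damages plus late penalty: $12,700 + $2,080 = $14,780
Costs and fees: 30% of $14,780 = $4,434
Total recovery: $14,780 + $4,434 = $19,214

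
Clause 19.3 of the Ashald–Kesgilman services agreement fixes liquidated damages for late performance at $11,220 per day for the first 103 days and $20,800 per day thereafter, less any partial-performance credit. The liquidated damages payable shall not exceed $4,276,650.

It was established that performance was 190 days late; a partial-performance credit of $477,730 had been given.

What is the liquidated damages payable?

Liquidated damages: $2,487,530

First 103 days: 103 × $11,220 = $1,155,660
Remaining days: (190 − 103) × $20,800 = $1,809,600
Accrued per-day damages: $1,155,660 + $1,809,600 = $2,965,260
Less partial-performance credit: $2,965,260 − $477,730 = $2,487,530
Cap at $4,276,650: $2,487,530 is within the cap, no reduction.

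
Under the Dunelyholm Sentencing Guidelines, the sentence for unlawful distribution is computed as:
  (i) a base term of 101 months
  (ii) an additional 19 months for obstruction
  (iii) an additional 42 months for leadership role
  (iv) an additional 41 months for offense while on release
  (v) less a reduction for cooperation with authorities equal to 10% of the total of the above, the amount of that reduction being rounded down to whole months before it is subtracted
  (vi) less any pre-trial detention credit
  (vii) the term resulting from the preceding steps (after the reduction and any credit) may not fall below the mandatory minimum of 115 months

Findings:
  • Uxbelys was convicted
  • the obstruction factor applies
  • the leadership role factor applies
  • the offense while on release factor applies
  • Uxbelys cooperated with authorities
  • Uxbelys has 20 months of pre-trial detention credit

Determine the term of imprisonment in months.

Obstruction enhancement: +19 months
Leadership role enhancement: +42 months
Offense while on release enhancement: +41 months
Adjusted term: 101 months + 19 months + 42 months + 41 months = 203 months
Cooperation with authorities reduction: 10% of 203 months = 20 months (rounded down)
After reduction: 203 − 20 = 183 months
Less pre-trial detention credit: 183 months − 20 months = 163 months
Minimum 115 months: 163 months meets the minimum, no increase.

163 months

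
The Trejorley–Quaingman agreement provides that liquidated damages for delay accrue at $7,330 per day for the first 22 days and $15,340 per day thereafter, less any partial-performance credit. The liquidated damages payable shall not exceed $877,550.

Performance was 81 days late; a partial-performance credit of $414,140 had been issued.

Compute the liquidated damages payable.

Liquidated damages: $652,180

First 22 days: 22 × $7,330 = $161,260
Remaining days: (81 − 22) × $15,340 = $905,060
Accrued per-day damages: $161,260 + $905,060 = $1,066,320
Less partial-performance credit: $1,066,320 − $414,140 = $652,180
Cap at $877,550: $652,180 is within the cap, no reduction.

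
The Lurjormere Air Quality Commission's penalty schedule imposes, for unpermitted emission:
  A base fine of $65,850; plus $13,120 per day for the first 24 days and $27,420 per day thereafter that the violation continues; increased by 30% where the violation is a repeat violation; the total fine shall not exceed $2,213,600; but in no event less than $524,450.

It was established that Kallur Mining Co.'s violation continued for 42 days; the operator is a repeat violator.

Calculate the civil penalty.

$1,136,577

First 24 days: 24 × $13,120 = $314,880
Remaining days: (42 − 24) × $27,420 = $493,560
Per-day component: $314,880 + $493,560 = $808,440
Base plus per-day: $65,850 + $808,440 = $874,290
Enhancement: 30% of $874,290 = $262,287
Enhanced fine: $874,290 + $262,287 = $1,136,577
Cap at $2,213,600: $1,136,577 is within the cap, no reduction.
Minimum $524,450: $1,136,577 meets the minimum, no increase.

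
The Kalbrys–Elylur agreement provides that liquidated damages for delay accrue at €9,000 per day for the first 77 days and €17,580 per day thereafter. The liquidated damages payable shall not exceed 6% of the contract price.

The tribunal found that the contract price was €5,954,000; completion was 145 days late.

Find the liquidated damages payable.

€357,240

First 77 days: 77 × €9,000 = €693,000
Remaining days: (145 − 77) × €17,580 = €1,195,440
Accrued per-day damages: €693,000 + €1,195,440 = €1,888,440
Cap: 6% of €5,954,000 = €357,240
Cap at €357,240: €1,888,440 exceeds the cap → €357,240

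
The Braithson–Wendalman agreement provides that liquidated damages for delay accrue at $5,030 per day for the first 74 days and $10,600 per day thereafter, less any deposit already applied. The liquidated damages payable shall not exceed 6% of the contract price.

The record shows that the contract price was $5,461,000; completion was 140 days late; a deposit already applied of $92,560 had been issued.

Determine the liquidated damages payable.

Liquidated damages: $327,660

First 74 days: 74 × $5,030 = $372,220
Remaining days: (140 − 74) × $10,600 = $699,600
Accrued per-day damages: $372,220 + $699,600 = $1,071,820
Less deposit already applied: $1,071,820 − $92,560 = $979,260
Cap: 6% of $5,461,000 = $327,660
Cap at $327,660: $979,260 exceeds the cap → $327,660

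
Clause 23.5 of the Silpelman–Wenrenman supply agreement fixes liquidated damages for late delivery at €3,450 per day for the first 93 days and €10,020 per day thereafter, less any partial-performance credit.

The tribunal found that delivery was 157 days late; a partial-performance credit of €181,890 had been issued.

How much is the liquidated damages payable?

€780,240

First 93 days: 93 × €3,450 = €320,850
Remaining days: (157 − 93) × €10,020 = €641,280
Accrued per-day damages: €320,850 + €641,280 = €962,130
Less partial-performance credit: €962,130 − €181,890 = €780,240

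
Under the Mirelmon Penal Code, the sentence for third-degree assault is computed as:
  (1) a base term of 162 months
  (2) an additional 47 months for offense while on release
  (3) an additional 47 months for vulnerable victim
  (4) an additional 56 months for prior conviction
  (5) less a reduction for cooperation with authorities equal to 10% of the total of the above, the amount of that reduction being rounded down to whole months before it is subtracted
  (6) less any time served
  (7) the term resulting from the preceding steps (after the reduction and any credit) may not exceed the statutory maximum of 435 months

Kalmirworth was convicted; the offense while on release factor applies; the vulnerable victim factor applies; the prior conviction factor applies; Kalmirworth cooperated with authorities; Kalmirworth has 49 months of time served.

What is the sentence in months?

232 months

Offense while on release enhancement: +47 months
Vulnerable victim enhancement: +47 months
Prior conviction enhancement: +56 months
Adjusted term: 162 months + 47 months + 47 months + 56 months = 312 months
Cooperation with authorities reduction: 10% of 312 months = 31 months (rounded down)
After reduction: 312 − 31 = 281 months
Less time served: 281 months − 49 months = 232 months
Cap at 435 months: 232 months is within the cap, no reduction.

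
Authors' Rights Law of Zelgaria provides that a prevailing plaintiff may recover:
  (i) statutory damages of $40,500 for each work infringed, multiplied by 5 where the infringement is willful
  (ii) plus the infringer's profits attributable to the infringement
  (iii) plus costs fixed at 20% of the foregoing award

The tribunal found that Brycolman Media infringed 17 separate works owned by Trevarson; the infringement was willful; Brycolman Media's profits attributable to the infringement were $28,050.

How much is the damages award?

$4,164,660

Statutory damages: 17 × $40,500 = $688,500
Multiplied by 5: 5 × $688,500 = $3,442,500
Combined award: $3,442,500 + $28,050 = $3,470,550
Costs: 20% of $3,470,550 = $694,110
Award plus costs: $3,470,550 + $694,110 = $4,164,660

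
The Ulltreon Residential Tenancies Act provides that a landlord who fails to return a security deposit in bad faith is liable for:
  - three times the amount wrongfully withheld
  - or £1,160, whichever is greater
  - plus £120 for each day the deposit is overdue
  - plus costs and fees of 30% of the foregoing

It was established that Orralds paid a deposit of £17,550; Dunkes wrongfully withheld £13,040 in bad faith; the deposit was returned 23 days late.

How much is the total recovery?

Trebled: 3 × £13,040 = £39,120
Minimum £1,160: £39,120 meets the minimum, no increase.
Late-return penalty: 23 × £120 = £2,760
Damages plus late penalty: £39,120 + £2,760 = £41,880
Costs and fees: 30% of £41,880 = £12,564
Total recovery: £41,880 + £12,564 = £54,444

£54,444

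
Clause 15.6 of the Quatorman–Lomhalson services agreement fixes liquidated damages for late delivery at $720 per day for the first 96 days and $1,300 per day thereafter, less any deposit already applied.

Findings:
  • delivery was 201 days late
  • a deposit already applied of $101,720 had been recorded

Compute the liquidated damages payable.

$103,900

First 96 days: 96 × $720 = $69,120
Remaining days: (201 − 96) × $1,300 = $136,500
Accrued per-day damages: $69,120 + $136,500 = $205,620
Less deposit already applied: $205,620 − $101,720 = $103,900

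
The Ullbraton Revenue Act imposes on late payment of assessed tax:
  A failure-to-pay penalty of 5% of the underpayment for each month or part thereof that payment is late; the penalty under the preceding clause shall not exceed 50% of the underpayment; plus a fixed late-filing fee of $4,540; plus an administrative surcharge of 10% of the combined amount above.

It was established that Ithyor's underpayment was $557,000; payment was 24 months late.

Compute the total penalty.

$311,344

Accrued rate: 5% × 24 = 120%, capped at 50% → 50%
Failure-to-pay penalty: 50% of $557,000 = $278,500
Penalty before surcharge: $278,500 + $4,540 = $283,040
Administrative surcharge: 10% of $283,040 = $28,304
Total penalty: $283,040 + $28,304 = $311,344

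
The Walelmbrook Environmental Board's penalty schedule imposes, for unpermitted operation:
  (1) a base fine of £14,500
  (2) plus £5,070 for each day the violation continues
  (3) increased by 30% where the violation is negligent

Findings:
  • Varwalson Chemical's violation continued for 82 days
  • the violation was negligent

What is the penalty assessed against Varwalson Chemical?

£559,312

Per-day component: 82 × £5,070 = £415,740
Base plus per-day: £14,500 + £415,740 = £430,240
Enhancement: 30% of £430,240 = £129,072
Enhanced fine: £430,240 + £129,072 = £559,312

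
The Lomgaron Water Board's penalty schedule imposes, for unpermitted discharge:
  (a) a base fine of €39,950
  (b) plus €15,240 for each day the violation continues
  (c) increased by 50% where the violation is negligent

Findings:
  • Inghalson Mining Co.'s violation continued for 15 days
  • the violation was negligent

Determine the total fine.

Per-day component: 15 × €15,240 = €228,600
Base plus per-day: €39,950 + €228,600 = €268,550
Enhancement: 50% of €268,550 = €134,275
Enhanced fine: €268,550 + €134,275 = €402,825

€402,825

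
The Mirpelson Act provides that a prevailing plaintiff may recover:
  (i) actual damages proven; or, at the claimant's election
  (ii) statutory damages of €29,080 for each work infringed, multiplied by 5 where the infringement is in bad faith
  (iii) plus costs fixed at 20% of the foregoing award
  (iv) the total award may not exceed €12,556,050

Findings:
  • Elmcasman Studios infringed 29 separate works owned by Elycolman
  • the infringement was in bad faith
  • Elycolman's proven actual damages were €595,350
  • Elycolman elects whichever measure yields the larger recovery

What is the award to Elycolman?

€5,059,920

Statutory damages: 29 × €29,080 = €843,320
Multiplied by 5: 5 × €843,320 = €4,216,600
Greater of actual damages (€595,350) or enhanced statutory damages (€4,216,600): €4,216,600
Costs: 20% of €4,216,600 = €843,320
Award plus costs: €4,216,600 + €843,320 = €5,059,920
Cap at €12,556,050: €5,059,920 is within the cap, no reduction.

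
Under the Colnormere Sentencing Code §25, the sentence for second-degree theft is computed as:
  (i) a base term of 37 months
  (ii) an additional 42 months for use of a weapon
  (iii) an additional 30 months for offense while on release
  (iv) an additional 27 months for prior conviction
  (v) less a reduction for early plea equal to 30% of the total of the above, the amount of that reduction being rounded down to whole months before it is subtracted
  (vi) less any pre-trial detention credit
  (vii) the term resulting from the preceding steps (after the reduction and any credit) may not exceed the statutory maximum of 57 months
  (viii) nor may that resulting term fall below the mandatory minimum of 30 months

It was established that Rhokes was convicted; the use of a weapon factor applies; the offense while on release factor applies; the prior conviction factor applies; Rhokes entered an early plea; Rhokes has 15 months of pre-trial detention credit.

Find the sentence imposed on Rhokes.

57 months

Use of a weapon enhancement: +42 months
Offense while on release enhancement: +30 months
Prior conviction enhancement: +27 months
Adjusted term: 37 months + 42 months + 30 months + 27 months = 136 months
Early plea reduction: 30% of 136 months = 40 months (rounded down)
After reduction: 136 − 40 = 96 months
Less pre-trial detention credit: 96 months − 15 months = 81 months
Cap at 57 months: 81 months exceeds the cap → 57 months
Minimum 30 months: 57 months meets the minimum, no increase.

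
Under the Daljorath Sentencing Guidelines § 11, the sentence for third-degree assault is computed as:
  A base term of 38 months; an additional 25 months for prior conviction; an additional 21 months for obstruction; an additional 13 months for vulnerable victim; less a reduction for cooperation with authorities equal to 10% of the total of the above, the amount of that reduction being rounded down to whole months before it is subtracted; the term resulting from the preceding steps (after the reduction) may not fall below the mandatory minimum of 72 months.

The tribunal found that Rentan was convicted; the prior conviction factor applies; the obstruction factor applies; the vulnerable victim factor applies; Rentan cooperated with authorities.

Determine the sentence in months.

Prior conviction enhancement: +25 months
Obstruction enhancement: +21 months
Vulnerable victim enhancement: +13 months
Adjusted term: 38 months + 25 months + 21 months + 13 months = 97 months
Cooperation with authorities reduction: 10% of 97 months = 9 months (rounded down)
After reduction: 97 − 9 = 88 months
Minimum 72 months: 88 months meets the minimum, no increase.

88 months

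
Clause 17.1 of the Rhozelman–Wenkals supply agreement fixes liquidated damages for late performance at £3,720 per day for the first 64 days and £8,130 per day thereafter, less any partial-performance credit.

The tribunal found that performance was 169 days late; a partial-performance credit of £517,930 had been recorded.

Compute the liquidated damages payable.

£573,800

First 64 days: 64 × £3,720 = £238,080
Remaining days: (169 − 64) × £8,130 = £853,650
Accrued per-day damages: £238,080 + £853,650 = £1,091,730
Less partial-performance credit: £1,091,730 − £517,930 = £573,800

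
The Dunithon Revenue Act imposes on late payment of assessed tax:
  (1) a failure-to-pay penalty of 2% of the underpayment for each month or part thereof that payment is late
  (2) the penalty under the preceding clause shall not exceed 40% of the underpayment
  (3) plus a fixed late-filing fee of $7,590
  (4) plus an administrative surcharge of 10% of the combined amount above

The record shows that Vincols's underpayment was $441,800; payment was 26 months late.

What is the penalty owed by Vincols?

Accrued rate: 2% × 26 = 52%, capped at 40% → 40%
Failure-to-pay penalty: 40% of $441,800 = $176,720
Penalty before surcharge: $176,720 + $7,590 = $184,310
Administrative surcharge: 10% of $184,310 = $18,431
Total penalty: $184,310 + $18,431 = $202,741

$202,741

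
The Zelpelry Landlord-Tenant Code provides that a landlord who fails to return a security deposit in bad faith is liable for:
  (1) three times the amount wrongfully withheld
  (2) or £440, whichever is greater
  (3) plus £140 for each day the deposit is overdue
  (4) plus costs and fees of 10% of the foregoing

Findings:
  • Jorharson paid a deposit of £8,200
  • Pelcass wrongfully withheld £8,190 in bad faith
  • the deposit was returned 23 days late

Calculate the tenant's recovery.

Recovery: £30,569

Trebled: 3 × £8,190 = £24,570
Minimum £440: £24,570 meets the minimum, no increase.
Late-return penalty: 23 × £140 = £3,220
Damages plus late penalty: £24,570 + £3,220 = £27,790
Costs and fees: 10% of £27,790 = £2,779
Total recovery: £27,790 + £2,779 = £30,569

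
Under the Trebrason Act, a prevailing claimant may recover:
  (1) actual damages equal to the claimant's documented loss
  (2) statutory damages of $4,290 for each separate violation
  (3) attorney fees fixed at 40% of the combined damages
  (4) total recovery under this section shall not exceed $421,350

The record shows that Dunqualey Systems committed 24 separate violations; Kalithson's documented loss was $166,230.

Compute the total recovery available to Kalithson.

Statutory damages: 24 × $4,290 = $102,960
Combined damages: $166,230 + $102,960 = $269,190
Attorney fees: 40% of $269,190 = $107,676
Total before cap: $269,190 + $107,676 = $376,866
Cap at $421,350: $376,866 is within the cap, no reduction.

$376,866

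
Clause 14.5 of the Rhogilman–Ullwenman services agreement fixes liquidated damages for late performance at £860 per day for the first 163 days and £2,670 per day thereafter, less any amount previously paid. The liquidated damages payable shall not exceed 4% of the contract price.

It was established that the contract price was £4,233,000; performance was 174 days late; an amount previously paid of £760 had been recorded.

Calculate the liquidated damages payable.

First 163 days: 163 × £860 = £140,180
Remaining days: (174 − 163) × £2,670 = £29,370
Accrued per-day damages: £140,180 + £29,370 = £169,550
Less amount previously paid: £169,550 − £760 = £168,790
Cap: 4% of £4,233,000 = £169,320
Cap at £169,320: £168,790 is within the cap, no reduction.

£168,790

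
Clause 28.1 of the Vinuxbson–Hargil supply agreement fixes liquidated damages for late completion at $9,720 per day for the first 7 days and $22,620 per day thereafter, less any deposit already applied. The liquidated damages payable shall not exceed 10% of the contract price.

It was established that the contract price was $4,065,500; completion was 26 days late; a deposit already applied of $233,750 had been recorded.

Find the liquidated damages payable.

$264,070

First 7 days: 7 × $9,720 = $68,040
Remaining days: (26 − 7) × $22,620 = $429,780
Accrued per-day damages: $68,040 + $429,780 = $497,820
Less deposit already applied: $497,820 − $233,750 = $264,070
Cap: 10% of $4,065,500 = $406,550
Cap at $406,550: $264,070 is within the cap, no reduction.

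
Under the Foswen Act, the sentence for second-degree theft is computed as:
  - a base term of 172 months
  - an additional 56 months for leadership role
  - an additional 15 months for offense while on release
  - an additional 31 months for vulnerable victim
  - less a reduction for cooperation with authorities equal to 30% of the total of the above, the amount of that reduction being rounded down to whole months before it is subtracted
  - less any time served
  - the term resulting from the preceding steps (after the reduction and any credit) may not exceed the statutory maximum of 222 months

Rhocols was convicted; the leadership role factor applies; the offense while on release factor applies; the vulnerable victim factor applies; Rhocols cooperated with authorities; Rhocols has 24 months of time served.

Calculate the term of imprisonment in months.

Leadership role enhancement: +56 months
Offense while on release enhancement: +15 months
Vulnerable victim enhancement: +31 months
Adjusted term: 172 months + 56 months + 15 months + 31 months = 274 months
Cooperation with authorities reduction: 30% of 274 months = 82 months (rounded down)
After reduction: 274 − 82 = 192 months
Less time served: 192 months − 24 months = 168 months
Cap at 222 months: 168 months is within the cap, no reduction.

168 months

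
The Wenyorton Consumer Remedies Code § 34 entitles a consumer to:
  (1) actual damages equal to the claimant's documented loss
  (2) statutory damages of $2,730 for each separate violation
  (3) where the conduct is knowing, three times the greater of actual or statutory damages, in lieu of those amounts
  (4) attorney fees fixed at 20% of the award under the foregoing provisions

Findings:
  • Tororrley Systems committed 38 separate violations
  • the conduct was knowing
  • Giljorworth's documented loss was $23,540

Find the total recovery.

$373,464

Statutory damages: 38 × $2,730 = $103,740
Greater of actual damages ($23,540) or statutory damages ($103,740): $103,740
Trebled: 3 × $103,740 = $311,220
Attorney fees: 20% of $311,220 = $62,244
Total recovery: $311,220 + $62,244 = $373,464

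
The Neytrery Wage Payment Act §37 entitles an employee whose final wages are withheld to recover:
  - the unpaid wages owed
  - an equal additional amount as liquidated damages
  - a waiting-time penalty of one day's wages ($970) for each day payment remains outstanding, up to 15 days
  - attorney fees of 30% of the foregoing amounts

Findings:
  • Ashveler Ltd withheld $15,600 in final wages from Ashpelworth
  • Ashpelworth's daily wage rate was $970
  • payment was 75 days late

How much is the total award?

$59,475

Liquidated damages (equal amount): $15,600
Penalty days: min(75, 15) = 15
Waiting-time penalty: 15 × $970 = $14,550
Subtotal: $15,600 + $15,600 + $14,550 = $45,750
Attorney fees: 30% of $45,750 = $13,725
Total award: $45,750 + $13,725 = $59,475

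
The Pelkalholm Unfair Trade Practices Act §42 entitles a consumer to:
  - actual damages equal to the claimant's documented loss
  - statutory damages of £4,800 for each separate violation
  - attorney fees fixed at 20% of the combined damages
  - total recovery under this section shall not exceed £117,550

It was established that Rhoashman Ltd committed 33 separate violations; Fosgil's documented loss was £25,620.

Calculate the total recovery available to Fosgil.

Statutory damages: 33 × £4,800 = £158,400
Combined damages: £25,620 + £158,400 = £184,020
Attorney fees: 20% of £184,020 = £36,804
Total before cap: £184,020 + £36,804 = £220,824
Cap at £117,550: £220,824 exceeds the cap → £117,550

£117,550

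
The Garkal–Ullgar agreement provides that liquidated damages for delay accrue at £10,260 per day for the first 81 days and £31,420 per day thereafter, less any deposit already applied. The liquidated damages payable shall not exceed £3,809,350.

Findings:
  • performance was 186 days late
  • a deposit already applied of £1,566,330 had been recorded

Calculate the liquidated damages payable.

First 81 days: 81 × £10,260 = £831,060
Remaining days: (186 − 81) × £31,420 = £3,299,100
Accrued per-day damages: £831,060 + £3,299,100 = £4,130,160
Less deposit already applied: £4,130,160 − £1,566,330 = £2,563,830
Cap at £3,809,350: £2,563,830 is within the cap, no reduction.

£2,563,830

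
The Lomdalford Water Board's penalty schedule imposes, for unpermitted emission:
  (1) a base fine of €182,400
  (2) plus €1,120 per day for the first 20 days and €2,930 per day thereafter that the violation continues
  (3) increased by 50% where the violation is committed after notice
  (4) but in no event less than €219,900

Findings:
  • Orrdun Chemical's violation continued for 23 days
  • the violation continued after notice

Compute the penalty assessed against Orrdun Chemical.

First 20 days: 20 × €1,120 = €22,400
Remaining days: (23 − 20) × €2,930 = €8,790
Per-day component: €22,400 + €8,790 = €31,190
Base plus per-day: €182,400 + €31,190 = €213,590
Enhancement: 50% of €213,590 = €106,795
Enhanced fine: €213,590 + €106,795 = €320,385
Minimum €219,900: €320,385 meets the minimum, no increase.

Civil penalty: €320,385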